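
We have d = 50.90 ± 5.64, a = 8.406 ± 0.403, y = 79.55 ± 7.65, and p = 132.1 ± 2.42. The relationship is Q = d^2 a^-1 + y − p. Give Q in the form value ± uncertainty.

Let w = d^2·a^-1 = 308.2. δw/w = √((2·δd/d)² + (-1·δa/a)²) = √(0.0491 + 0.00230) = 0.227, so δw = 69.9.
Q = w + y − p: δQ = √(δw² + δy² + δp²) = √(4880 + 58.5 + 5.86) = 70.3
Q = 255.7.

255.7 ± 70.3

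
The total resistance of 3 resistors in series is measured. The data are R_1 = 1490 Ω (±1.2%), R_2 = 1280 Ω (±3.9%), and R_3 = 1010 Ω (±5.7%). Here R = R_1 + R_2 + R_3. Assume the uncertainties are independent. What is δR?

Sums and differences: (δR)² = Σ (cᵢ δxᵢ)².
  (δR_1)² = 320;  (δR_2)² = 2490;  (δR_3)² = 3310
δR = √(6130) = 78.3 Ω

78.3 Ω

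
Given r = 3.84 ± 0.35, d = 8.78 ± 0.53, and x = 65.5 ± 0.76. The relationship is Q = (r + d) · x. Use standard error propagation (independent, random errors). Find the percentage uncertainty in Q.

5.16%

Let u = r + d = 12.6. δu = √(δr² + δd²) = √(0.122 + 0.281) = 0.635, so δu/u = 0.0503.
Q is then a monomial in u, x:
δQ/Q = √((δu/u)² + (1·δx/x)²) = √(0.00253 + 0.000135) = 0.0516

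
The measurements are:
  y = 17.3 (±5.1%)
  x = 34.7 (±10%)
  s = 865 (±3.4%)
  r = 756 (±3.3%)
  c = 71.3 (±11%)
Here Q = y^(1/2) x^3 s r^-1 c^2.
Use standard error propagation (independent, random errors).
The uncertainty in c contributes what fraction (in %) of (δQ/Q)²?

(δQ/Q)² = (½·δy/y)² + (3·δx/x)² + (1·δs/s)² + (-1·δr/r)² + (2·δc/c)²
  y term: (0.5×0.0510)² = 0.000650
  x term: (3×0.100)² = 0.0900
  s term: (1×0.0340)² = 0.00116
  r term: (-1×0.0330)² = 0.00109
  c term: (2×0.110)² = 0.0484
Total = 0.141. Share from c = 0.0484/0.141 = 0.343.

34.3%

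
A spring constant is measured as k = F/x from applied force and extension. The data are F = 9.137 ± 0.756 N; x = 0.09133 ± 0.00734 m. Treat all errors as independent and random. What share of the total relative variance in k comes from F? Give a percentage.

51.5%

(δk/k)² = (1·δF/F)² + (-1·δx/x)²
  F term: (1×0.0827)² = 0.00685
  x term: (-1×0.0804)² = 0.00646
Total = 0.0133. Share from F = 0.00685/0.0133 = 0.515.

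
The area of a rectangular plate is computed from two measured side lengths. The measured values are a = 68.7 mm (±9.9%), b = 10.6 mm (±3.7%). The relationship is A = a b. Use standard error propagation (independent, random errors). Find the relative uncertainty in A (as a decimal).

Since A is a product/quotient, work with relative uncertainties:
  (1·δa/a)² = (1×0.0990)² = 0.00980;  (1·δb/b)² = (1×0.0370)² = 0.00137
δA/A = √(0.0112) = 0.106

0.106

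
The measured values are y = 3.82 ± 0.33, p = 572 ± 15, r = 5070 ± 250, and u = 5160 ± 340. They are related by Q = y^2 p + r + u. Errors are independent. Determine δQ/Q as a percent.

8.17%

Let w = y^2·p = 8350. δw/w = √((2·δy/y)² + (1·δp/p)²) = √(0.0299 + 0.000688) = 0.175, so δw = 1460.
Q = w + r + u: δQ = √(δw² + δr² + δu²) = √(2.13e+06 + 62500 + 1.16e+05) = 1520
Q = 18600, so δQ/Q = 1520/18600 = 0.0817.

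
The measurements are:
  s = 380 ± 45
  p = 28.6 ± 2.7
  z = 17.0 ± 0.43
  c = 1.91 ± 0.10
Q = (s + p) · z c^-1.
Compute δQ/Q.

Let u = s + p = 409. δu = √(δs² + δp²) = √(2020 + 7.29) = 45.1, so δu/u = 0.110.
Q is then a monomial in u, z, c:
δQ/Q = √((δu/u)² + (1·δz/z)² + (-1·δc/c)²) = √(0.0122 + 0.000640 + 0.00274) = 0.125

0.125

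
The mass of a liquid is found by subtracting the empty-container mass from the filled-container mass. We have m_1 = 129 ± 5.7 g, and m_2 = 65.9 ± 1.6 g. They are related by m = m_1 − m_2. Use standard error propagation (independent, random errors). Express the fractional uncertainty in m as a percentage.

m is a linear combination, so absolute uncertainties add in quadrature:
  (δm_1)² = 32.5;  (δm_2)² = 2.56
δm = √(35.1) = 5.92 g
m = 63.1 g, so δm/m = 5.92/63.1 = 0.0938.

9.38%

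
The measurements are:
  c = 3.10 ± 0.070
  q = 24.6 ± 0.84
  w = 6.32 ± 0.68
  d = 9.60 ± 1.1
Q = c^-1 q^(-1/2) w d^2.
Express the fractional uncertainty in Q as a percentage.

25.5%

Relative error in a monomial: (δQ/Q)² = Σ (nᵢ · δxᵢ/xᵢ)².
  (-1·δc/c)² = (-1×0.0226)² = 0.000510;  (−½·δq/q)² = (-0.5×0.0341)² = 0.000291;  (1·δw/w)² = (1×0.108)² = 0.0116;  (2·δd/d)² = (2×0.115)² = 0.0525
δQ/Q = √(0.0649) = 0.255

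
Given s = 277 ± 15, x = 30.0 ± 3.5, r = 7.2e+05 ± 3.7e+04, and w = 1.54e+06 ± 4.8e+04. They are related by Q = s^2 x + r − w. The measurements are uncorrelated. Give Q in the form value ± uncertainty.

Let p = s^2·x = 2.3e+06. δp/p = √((2·δs/s)² + (1·δx/x)²) = √(0.0117 + 0.0136) = 0.159, so δp = 3.66e+05.
Q = p + r − w: δQ = √(δp² + δr² + δw²) = √(1.34e+11 + 1.37e+09 + 2.3e+09) = 3.71e+05
Q = 1.48e+06.

(1.48 ± 0.371) × 10^6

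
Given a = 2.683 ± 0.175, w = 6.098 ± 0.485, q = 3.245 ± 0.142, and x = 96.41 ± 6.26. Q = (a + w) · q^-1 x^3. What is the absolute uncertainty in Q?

5.05e+05

Let u = a + w = 8.781. δu = √(δa² + δw²) = √(0.0306 + 0.235) = 0.516, so δu/u = 0.0587.
Q is then a monomial in u, q, x:
δQ/Q = √((δu/u)² + (-1·δq/q)² + (3·δx/x)²) = √(0.00345 + 0.00191 + 0.0379) = 0.208
Q = 2.425e+06, so δQ = 0.208 × 2.425e+06 = 5.05e+05.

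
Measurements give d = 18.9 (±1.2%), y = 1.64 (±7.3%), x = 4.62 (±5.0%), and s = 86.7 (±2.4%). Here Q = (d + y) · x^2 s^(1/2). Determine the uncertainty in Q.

Let u = d + y = 20.5. δu = √(δd² + δy²) = √(0.0514 + 0.0143) = 0.256, so δu/u = 0.0125.
Q is then a monomial in u, x, s:
δQ/Q = √((δu/u)² + (2·δx/x)² + (½·δs/s)²) = √(0.000156 + 0.0100 + 0.000144) = 0.101
Q = 4080, so δQ = 0.101 × 4080 = 414.

414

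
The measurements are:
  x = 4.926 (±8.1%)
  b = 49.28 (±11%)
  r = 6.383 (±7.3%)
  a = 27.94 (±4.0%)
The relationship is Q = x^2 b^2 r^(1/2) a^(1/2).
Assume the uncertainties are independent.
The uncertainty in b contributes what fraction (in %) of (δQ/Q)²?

63.4%

(δQ/Q)² = (2·δx/x)² + (2·δb/b)² + (½·δr/r)² + (½·δa/a)²
  x term: (2×0.0810)² = 0.0262
  b term: (2×0.110)² = 0.0484
  r term: (0.5×0.0730)² = 0.00133
  a term: (0.5×0.0400)² = 0.000400
Total = 0.0764. Share from b = 0.0484/0.0764 = 0.634.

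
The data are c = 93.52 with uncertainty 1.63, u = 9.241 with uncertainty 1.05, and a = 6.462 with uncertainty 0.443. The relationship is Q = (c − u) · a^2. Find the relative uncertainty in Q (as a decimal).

0.139

Let w = c − u = 84.28. δw = √(δc² + δu²) = √(2.66 + 1.10) = 1.94, so δw/w = 0.0230.
Q is then a monomial in w, a:
δQ/Q = √((δw/w)² + (2·δa/a)²) = √(0.000529 + 0.0188) = 0.139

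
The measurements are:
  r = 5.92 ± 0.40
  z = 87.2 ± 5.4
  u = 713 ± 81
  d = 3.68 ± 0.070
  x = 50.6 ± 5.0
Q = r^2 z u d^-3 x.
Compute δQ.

4.85e+05

For a monomial Q ∝ r^2, z, u, d^-3, x, fractional errors add in quadrature:
  (2·δr/r)² = (2×0.0676)² = 0.0183;  (1·δz/z)² = (1×0.0619)² = 0.00383;  (1·δu/u)² = (1×0.114)² = 0.0129;  (-3·δd/d)² = (-3×0.0190)² = 0.00326;  (1·δx/x)² = (1×0.0988)² = 0.00976
δQ/Q = √(0.0480) = 0.219
Q = 2.21e+06, so δQ = 0.219 × 2.21e+06 = 4.85e+05.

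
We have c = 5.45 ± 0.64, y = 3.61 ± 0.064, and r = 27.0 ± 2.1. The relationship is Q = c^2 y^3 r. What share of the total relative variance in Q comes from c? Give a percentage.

86.1%

(δQ/Q)² = (2·δc/c)² + (3·δy/y)² + (1·δr/r)²
  c term: (2×0.117)² = 0.0552
  y term: (3×0.0177)² = 0.00283
  r term: (1×0.0778)² = 0.00605
Total = 0.0640. Share from c = 0.0552/0.0640 = 0.861.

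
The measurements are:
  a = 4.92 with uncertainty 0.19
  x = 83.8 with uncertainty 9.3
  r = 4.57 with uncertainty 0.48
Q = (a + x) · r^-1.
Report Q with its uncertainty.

Let u = a + x = 88.7. δu = √(δa² + δx²) = √(0.0361 + 86.5) = 9.30, so δu/u = 0.105.
Q is then a monomial in u, r:
δQ/Q = √((δu/u)² + (-1·δr/r)²) = √(0.0110 + 0.0110) = 0.148
Q = 19.4, so δQ = 0.148 × 19.4 = 2.88.

19.4 ± 2.88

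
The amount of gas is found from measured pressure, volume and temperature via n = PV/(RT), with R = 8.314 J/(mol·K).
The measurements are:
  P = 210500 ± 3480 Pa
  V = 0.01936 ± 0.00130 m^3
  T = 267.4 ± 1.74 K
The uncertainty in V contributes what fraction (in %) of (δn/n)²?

93.5%

(δn/n)² = (1·δP/P)² + (1·δV/V)² + (-1·δT/T)²
  P term: (1×0.0165)² = 0.000273
  V term: (1×0.0671)² = 0.00451
  T term: (-1×0.00651)² = 4.23e-05
Total = 0.00482. Share from V = 0.00451/0.00482 = 0.935.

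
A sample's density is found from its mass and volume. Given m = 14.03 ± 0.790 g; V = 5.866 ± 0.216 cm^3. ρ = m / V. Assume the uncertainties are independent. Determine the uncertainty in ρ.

0.161 g/cm^3

Since ρ is a product/quotient, work with relative uncertainties:
  (1·δm/m)² = (1×0.0563)² = 0.00317;  (-1·δV/V)² = (-1×0.0368)² = 0.00136
δρ/ρ = √(0.00453) = 0.0673
ρ = 2.392 g/cm^3, so δρ = 0.0673 × 2.392 = 0.161 g/cm^3.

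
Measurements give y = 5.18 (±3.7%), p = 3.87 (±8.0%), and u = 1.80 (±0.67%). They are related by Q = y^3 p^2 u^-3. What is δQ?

For a monomial Q ∝ y^3, p^2, u^-3, fractional errors add in quadrature:
  (3·δy/y)² = (3×0.0370)² = 0.0123;  (2·δp/p)² = (2×0.0800)² = 0.0256;  (-3·δu/u)² = (-3×0.00670)² = 0.000404
δQ/Q = √(0.0383) = 0.196
Q = 357, so δQ = 0.196 × 357 = 69.9.

69.9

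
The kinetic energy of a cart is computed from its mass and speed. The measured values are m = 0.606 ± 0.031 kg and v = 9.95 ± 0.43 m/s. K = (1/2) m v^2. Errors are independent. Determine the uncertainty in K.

Since K is a product/quotient, work with relative uncertainties:
  (1·δm/m)² = (1×0.0512)² = 0.00262;  (2·δv/v)² = (2×0.0432)² = 0.00747
δK/K = √(0.0101) = 0.100
K = 30.0 J, so δK = 0.100 × 30.0 = 3.01 J.

3.01 J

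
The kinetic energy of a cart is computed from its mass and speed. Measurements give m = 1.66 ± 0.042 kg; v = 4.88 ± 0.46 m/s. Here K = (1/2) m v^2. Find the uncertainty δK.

For a monomial K ∝ m, v^2, fractional errors add in quadrature:
  (1·δm/m)² = (1×0.0253)² = 0.000640;  (2·δv/v)² = (2×0.0943)² = 0.0355
δK/K = √(0.0362) = 0.190
K = 19.8 J, so δK = 0.190 × 19.8 = 3.76 J.

3.76 J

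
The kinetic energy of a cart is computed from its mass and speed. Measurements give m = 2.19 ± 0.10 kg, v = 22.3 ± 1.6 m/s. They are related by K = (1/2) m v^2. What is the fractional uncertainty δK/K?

K is a product of powers, so relative uncertainties combine in quadrature:
  (1·δm/m)² = (1×0.0457)² = 0.00209;  (2·δv/v)² = (2×0.0717)² = 0.0206
δK/K = √(0.0227) = 0.151

0.151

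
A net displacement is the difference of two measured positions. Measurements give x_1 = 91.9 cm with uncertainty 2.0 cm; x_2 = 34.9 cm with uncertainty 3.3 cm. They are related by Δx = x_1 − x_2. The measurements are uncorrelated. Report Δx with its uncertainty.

Sums and differences: (δΔx)² = Σ (cᵢ δxᵢ)².
  (δx_1)² = 4.00;  (δx_2)² = 10.9
δΔx = √(14.9) = 3.86 cm
Δx = 57.0 cm.

57.0 ± 3.86 cm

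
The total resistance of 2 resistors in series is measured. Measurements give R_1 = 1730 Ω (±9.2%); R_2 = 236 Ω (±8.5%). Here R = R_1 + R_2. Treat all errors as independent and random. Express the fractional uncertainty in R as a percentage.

For a sum/difference, combine absolute errors in quadrature:
  (δR_1)² = 25300;  (δR_2)² = 402
δR = √(25700) = 160 Ω
R = 1970 Ω, so δR/R = 160/1970 = 0.0816.

8.16%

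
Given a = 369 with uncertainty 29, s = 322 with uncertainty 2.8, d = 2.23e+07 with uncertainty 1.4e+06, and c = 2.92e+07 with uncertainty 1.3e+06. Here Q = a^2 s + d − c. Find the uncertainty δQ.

7.16e+06

Let p = a^2·s = 4.38e+07. δp/p = √((2·δa/a)² + (1·δs/s)²) = √(0.0247 + 7.56e-05) = 0.157, so δp = 6.9e+06.
Q = p + d − c: δQ = √(δp² + δd² + δc²) = √(4.76e+13 + 1.96e+12 + 1.69e+12) = 7.16e+06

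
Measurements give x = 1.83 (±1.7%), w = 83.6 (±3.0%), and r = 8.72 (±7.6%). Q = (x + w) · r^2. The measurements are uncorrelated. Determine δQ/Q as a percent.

15.5%

Let u = x + w = 85.4. δu = √(δx² + δw²) = √(0.000968 + 6.29) = 2.51, so δu/u = 0.0294.
Q is then a monomial in u, r:
δQ/Q = √((δu/u)² + (2·δr/r)²) = √(0.000862 + 0.0231) = 0.155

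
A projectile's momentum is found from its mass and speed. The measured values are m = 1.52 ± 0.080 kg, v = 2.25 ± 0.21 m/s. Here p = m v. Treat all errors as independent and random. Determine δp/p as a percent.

10.7%

Since p is a product/quotient, work with relative uncertainties:
  (1·δm/m)² = (1×0.0526)² = 0.00277;  (1·δv/v)² = (1×0.0933)² = 0.00871
δp/p = √(0.0115) = 0.107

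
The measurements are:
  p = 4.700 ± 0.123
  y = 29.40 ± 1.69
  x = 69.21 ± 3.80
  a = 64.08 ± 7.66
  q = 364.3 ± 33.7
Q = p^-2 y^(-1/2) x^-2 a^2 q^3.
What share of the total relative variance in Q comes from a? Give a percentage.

38.2%

(δQ/Q)² = (-2·δp/p)² + (−½·δy/y)² + (-2·δx/x)² + (2·δa/a)² + (3·δq/q)²
  p term: (-2×0.0262)² = 0.00274
  y term: (-0.5×0.0575)² = 0.000826
  x term: (-2×0.0549)² = 0.0121
  a term: (2×0.120)² = 0.0572
  q term: (3×0.0925)² = 0.0770
Total = 0.150. Share from a = 0.0572/0.150 = 0.382.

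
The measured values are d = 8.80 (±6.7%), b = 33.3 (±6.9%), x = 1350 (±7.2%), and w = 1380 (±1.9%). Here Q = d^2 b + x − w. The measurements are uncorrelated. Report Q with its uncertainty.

Let p = d^2·b = 2580. δp/p = √((2·δd/d)² + (1·δb/b)²) = √(0.0180 + 0.00476) = 0.151, so δp = 389.
Q = p + x − w: δQ = √(δp² + δx² + δw²) = √(1.51e+05 + 9450 + 687) = 402
Q = 2550.

2550 ± 402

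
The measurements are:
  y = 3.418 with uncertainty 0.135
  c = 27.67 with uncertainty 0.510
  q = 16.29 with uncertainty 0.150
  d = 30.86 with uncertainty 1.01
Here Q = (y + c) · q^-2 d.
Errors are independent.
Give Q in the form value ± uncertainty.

Let u = y + c = 31.09. δu = √(δy² + δc²) = √(0.0182 + 0.260) = 0.528, so δu/u = 0.0170.
Q is then a monomial in u, q, d:
δQ/Q = √((δu/u)² + (-2·δq/q)² + (1·δd/d)²) = √(0.000288 + 0.000339 + 0.00107) = 0.0412
Q = 3.615, so δQ = 0.0412 × 3.615 = 0.149.

3.615 ± 0.149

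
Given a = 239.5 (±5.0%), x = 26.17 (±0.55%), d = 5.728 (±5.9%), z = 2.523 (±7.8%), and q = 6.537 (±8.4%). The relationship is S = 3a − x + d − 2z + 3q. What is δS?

Absolute uncertainties add in quadrature for a linear combination:
  (3·δa)² = 1290;  (δx)² = 0.0207;  (δd)² = 0.114;  (2·δz)² = 0.155;  (3·δq)² = 2.71
δS = √(1290) = 36.0

36.0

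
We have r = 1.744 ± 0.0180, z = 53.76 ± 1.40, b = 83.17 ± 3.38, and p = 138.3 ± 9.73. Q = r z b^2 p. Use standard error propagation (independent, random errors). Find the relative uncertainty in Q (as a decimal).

0.111

For a monomial Q ∝ r, z, b^2, p, fractional errors add in quadrature:
  (1·δr/r)² = (1×0.0103)² = 0.000107;  (1·δz/z)² = (1×0.0260)² = 0.000678;  (2·δb/b)² = (2×0.0406)² = 0.00661;  (1·δp/p)² = (1×0.0704)² = 0.00495
δQ/Q = √(0.0123) = 0.111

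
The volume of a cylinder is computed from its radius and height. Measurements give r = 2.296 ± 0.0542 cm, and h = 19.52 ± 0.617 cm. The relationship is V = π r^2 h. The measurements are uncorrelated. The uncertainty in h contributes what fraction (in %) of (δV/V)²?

30.9%

(δV/V)² = (2·δr/r)² + (1·δh/h)²
  r term: (2×0.0236)² = 0.00223
  h term: (1×0.0316)² = 0.000999
Total = 0.00323. Share from h = 0.000999/0.00323 = 0.309.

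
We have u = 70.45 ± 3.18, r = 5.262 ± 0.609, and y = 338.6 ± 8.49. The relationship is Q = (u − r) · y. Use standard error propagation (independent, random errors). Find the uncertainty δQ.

1230

Let w = u − r = 65.19. δw = √(δu² + δr²) = √(10.1 + 0.371) = 3.24, so δw/w = 0.0497.
Q is then a monomial in w, y:
δQ/Q = √((δw/w)² + (1·δy/y)²) = √(0.00247 + 0.000629) = 0.0556
Q = 22070, so δQ = 0.0556 × 22070 = 1230.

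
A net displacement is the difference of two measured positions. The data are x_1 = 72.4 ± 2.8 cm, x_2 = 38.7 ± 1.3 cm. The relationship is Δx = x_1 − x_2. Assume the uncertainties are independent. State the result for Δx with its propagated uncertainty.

33.7 ± 3.09 cm

Each term contributes (cᵢ δxᵢ)² to (δΔx)²:
  (δx_1)² = 7.84;  (δx_2)² = 1.69
δΔx = √(9.53) = 3.09 cm
Δx = 33.7 cm.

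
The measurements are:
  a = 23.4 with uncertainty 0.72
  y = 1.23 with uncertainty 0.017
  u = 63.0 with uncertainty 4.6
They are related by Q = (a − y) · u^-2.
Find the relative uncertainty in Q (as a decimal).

0.150

Let w = a − y = 22.2. δw = √(δa² + δy²) = √(0.518 + 0.000289) = 0.720, so δw/w = 0.0325.
Q is then a monomial in w, u:
δQ/Q = √((δw/w)² + (-2·δu/u)²) = √(0.00106 + 0.0213) = 0.150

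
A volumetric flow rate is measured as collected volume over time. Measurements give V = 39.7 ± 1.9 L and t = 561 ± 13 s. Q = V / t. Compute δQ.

0.00376 L/s

Relative error in a monomial: (δQ/Q)² = Σ (nᵢ · δxᵢ/xᵢ)².
  (1·δV/V)² = (1×0.0479)² = 0.00229;  (-1·δt/t)² = (-1×0.0232)² = 0.000537
δQ/Q = √(0.00283) = 0.0532
Q = 0.0708 L/s, so δQ = 0.0532 × 0.0708 = 0.00376 L/s.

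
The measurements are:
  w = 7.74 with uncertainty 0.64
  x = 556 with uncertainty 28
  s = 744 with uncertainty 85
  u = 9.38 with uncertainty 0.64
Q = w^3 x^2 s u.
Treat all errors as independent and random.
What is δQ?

Q is a product of powers, so relative uncertainties combine in quadrature:
  (3·δw/w)² = (3×0.0827)² = 0.0615;  (2·δx/x)² = (2×0.0504)² = 0.0101;  (1·δs/s)² = (1×0.114)² = 0.0131;  (1·δu/u)² = (1×0.0682)² = 0.00466
δQ/Q = √(0.0894) = 0.299
Q = 1e+12, so δQ = 0.299 × 1e+12 = 2.99e+11.

2.99e+11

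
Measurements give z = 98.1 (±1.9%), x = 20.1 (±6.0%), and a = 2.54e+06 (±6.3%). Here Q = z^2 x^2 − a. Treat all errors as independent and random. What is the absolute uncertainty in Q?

5.15e+05

Let p = z^2·x^2 = 3.89e+06. δp/p = √((2·δz/z)² + (2·δx/x)²) = √(0.00144 + 0.0144) = 0.126, so δp = 4.89e+05.
Q = p − a: δQ = √(δp² + δa²) = √(2.4e+11 + 2.56e+10) = 5.15e+05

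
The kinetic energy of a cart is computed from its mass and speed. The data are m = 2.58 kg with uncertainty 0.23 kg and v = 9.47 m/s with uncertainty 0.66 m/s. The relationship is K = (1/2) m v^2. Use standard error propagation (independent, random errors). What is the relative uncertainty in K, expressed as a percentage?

Products/powers → add relative errors in quadrature, weighted by exponent:
  (1·δm/m)² = (1×0.0891)² = 0.00795;  (2·δv/v)² = (2×0.0697)² = 0.0194
δK/K = √(0.0274) = 0.165

16.5%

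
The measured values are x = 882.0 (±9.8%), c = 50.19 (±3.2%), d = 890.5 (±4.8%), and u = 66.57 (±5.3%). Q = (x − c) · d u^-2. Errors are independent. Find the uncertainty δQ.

26.1

Let w = x − c = 831.8. δw = √(δx² + δc²) = √(7470 + 2.58) = 86.5, so δw/w = 0.104.
Q is then a monomial in w, d, u:
δQ/Q = √((δw/w)² + (1·δd/d)² + (-2·δu/u)²) = √(0.0108 + 0.00230 + 0.0112) = 0.156
Q = 167.1, so δQ = 0.156 × 167.1 = 26.1.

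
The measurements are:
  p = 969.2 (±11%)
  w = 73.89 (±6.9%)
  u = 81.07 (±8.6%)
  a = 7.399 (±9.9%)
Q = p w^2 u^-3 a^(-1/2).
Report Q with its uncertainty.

3.651 ± 1.16

Q is a product of powers, so relative uncertainties combine in quadrature:
  (1·δp/p)² = (1×0.110)² = 0.0121;  (2·δw/w)² = (2×0.0690)² = 0.0190;  (-3·δu/u)² = (-3×0.0860)² = 0.0666;  (−½·δa/a)² = (-0.5×0.0990)² = 0.00245
δQ/Q = √(0.100) = 0.316
Q = 3.651, so δQ = 0.316 × 3.651 = 1.16.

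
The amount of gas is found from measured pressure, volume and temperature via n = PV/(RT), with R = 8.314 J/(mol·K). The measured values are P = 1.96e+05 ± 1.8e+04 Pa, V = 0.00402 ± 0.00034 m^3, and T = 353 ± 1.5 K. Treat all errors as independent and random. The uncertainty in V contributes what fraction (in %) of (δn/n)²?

(δn/n)² = (1·δP/P)² + (1·δV/V)² + (-1·δT/T)²
  P term: (1×0.0918)² = 0.00843
  V term: (1×0.0846)² = 0.00715
  T term: (-1×0.00425)² = 1.81e-05
Total = 0.0156. Share from V = 0.00715/0.0156 = 0.458.

45.8%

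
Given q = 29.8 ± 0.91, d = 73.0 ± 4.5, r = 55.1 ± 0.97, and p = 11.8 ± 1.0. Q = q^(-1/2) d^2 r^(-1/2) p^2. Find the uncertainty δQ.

Each factor contributes (exponent × relative error)² to (δQ/Q)²:
  (−½·δq/q)² = (-0.5×0.0305)² = 0.000233;  (2·δd/d)² = (2×0.0616)² = 0.0152;  (−½·δr/r)² = (-0.5×0.0176)² = 7.75e-05;  (2·δp/p)² = (2×0.0847)² = 0.0287
δQ/Q = √(0.0442) = 0.210
Q = 18300, so δQ = 0.210 × 18300 = 3850.

3850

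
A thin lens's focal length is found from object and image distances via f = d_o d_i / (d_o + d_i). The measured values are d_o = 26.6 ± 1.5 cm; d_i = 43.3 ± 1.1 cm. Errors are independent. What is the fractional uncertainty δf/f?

∂f/∂d_o = (d_i/(d_o+d_i))² = 0.384;  ∂f/∂d_i = (d_o/(d_o+d_i))² = 0.145
δf = √((∂f/∂d_o · δd_o)² + (∂f/∂d_i · δd_i)²) = √(0.331 + 0.0254) = 0.597 cm
f = 16.5 cm, so δf/f = 0.597/16.5 = 0.0362.

0.0362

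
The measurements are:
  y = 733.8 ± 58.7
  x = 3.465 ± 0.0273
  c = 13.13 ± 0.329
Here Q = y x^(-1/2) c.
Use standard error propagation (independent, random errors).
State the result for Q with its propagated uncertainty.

5176 ± 434

For a monomial Q ∝ y, x^(-1/2), c, fractional errors add in quadrature:
  (1·δy/y)² = (1×0.0800)² = 0.00640;  (−½·δx/x)² = (-0.5×0.00788)² = 1.55e-05;  (1·δc/c)² = (1×0.0251)² = 0.000628
δQ/Q = √(0.00704) = 0.0839
Q = 5176, so δQ = 0.0839 × 5176 = 434.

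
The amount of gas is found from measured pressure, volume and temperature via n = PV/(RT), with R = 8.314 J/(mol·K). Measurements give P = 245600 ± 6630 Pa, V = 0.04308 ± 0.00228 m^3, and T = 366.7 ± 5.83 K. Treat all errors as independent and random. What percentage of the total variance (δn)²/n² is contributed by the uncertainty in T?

(δn/n)² = (1·δP/P)² + (1·δV/V)² + (-1·δT/T)²
  P term: (1×0.0270)² = 0.000729
  V term: (1×0.0529)² = 0.00280
  T term: (-1×0.0159)² = 0.000253
Total = 0.00378. Share from T = 0.000253/0.00378 = 0.0668.

6.68%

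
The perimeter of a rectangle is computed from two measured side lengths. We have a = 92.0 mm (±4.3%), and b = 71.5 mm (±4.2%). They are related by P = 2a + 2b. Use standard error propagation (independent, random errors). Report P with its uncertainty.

327 ± 9.93 mm

Sums and differences: (δP)² = Σ (cᵢ δxᵢ)².
  (2·δa)² = 62.6;  (2·δb)² = 36.1
δP = √(98.7) = 9.93 mm
P = 327 mm.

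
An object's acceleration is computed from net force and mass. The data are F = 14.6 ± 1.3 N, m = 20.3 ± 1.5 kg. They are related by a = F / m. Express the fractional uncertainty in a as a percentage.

Since a is a product/quotient, work with relative uncertainties:
  (1·δF/F)² = (1×0.0890)² = 0.00793;  (-1·δm/m)² = (-1×0.0739)² = 0.00546
δa/a = √(0.0134) = 0.116

11.6%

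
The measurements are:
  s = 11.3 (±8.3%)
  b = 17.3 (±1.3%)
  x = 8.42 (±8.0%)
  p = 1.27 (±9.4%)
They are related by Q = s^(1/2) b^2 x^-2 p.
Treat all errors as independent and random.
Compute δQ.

3.46

Relative error in a monomial: (δQ/Q)² = Σ (nᵢ · δxᵢ/xᵢ)².
  (½·δs/s)² = (0.5×0.0830)² = 0.00172;  (2·δb/b)² = (2×0.0130)² = 0.000676;  (-2·δx/x)² = (-2×0.0800)² = 0.0256;  (1·δp/p)² = (1×0.0940)² = 0.00884
δQ/Q = √(0.0368) = 0.192
Q = 18.0, so δQ = 0.192 × 18.0 = 3.46.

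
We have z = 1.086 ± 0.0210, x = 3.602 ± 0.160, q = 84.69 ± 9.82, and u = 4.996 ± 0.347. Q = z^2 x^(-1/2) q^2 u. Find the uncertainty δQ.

Relative error in a monomial: (δQ/Q)² = Σ (nᵢ · δxᵢ/xᵢ)².
  (2·δz/z)² = (2×0.0193)² = 0.00150;  (−½·δx/x)² = (-0.5×0.0444)² = 0.000493;  (2·δq/q)² = (2×0.116)² = 0.0538;  (1·δu/u)² = (1×0.0695)² = 0.00482
δQ/Q = √(0.0606) = 0.246
Q = 22270, so δQ = 0.246 × 22270 = 5480.

5480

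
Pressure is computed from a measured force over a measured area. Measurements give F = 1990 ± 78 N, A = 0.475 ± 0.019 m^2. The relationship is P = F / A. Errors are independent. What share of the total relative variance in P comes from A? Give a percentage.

51.0%

(δP/P)² = (1·δF/F)² + (-1·δA/A)²
  F term: (1×0.0392)² = 0.00154
  A term: (-1×0.0400)² = 0.00160
Total = 0.00314. Share from A = 0.00160/0.00314 = 0.510.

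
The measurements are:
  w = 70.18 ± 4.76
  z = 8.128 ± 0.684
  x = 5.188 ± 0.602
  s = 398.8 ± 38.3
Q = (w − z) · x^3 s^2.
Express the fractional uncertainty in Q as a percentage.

40.5%

Let u = w − z = 62.05. δu = √(δw² + δz²) = √(22.7 + 0.468) = 4.81, so δu/u = 0.0775.
Q is then a monomial in u, x, s:
δQ/Q = √((δu/u)² + (3·δx/x)² + (2·δs/s)²) = √(0.00601 + 0.121 + 0.0369) = 0.405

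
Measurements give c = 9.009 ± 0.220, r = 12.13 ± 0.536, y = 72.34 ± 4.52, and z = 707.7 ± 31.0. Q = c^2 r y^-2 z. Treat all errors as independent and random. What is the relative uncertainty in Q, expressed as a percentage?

14.8%

Since Q is a product/quotient, work with relative uncertainties:
  (2·δc/c)² = (2×0.0244)² = 0.00239;  (1·δr/r)² = (1×0.0442)² = 0.00195;  (-2·δy/y)² = (-2×0.0625)² = 0.0156;  (1·δz/z)² = (1×0.0438)² = 0.00192
δQ/Q = √(0.0219) = 0.148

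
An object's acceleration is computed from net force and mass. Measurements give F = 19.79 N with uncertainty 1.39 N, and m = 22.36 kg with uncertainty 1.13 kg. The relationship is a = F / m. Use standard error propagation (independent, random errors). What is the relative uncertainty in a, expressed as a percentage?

8.65%

a is a product of powers, so relative uncertainties combine in quadrature:
  (1·δF/F)² = (1×0.0702)² = 0.00493;  (-1·δm/m)² = (-1×0.0505)² = 0.00255
δa/a = √(0.00749) = 0.0865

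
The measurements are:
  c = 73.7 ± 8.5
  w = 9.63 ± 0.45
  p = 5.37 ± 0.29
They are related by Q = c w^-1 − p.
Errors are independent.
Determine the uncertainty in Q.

0.996

Let h = c·w^-1 = 7.65. δh/h = √((1·δc/c)² + (-1·δw/w)²) = √(0.0133 + 0.00218) = 0.124, so δh = 0.952.
Q = h − p: δQ = √(δh² + δp²) = √(0.907 + 0.0841) = 0.996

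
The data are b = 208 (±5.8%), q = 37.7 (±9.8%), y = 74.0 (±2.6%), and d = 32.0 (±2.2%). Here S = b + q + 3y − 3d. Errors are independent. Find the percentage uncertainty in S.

3.78%

Absolute uncertainties add in quadrature for a linear combination:
  (δb)² = 146;  (δq)² = 13.7;  (3·δy)² = 33.3;  (3·δd)² = 4.46
δS = √(197) = 14.0
S = 372, so δS/S = 14.0/372 = 0.0378.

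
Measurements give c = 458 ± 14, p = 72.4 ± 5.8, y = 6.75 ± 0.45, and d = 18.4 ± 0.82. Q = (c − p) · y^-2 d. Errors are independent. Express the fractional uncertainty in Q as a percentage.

14.6%

Let u = c − p = 386. δu = √(δc² + δp²) = √(196 + 33.6) = 15.2, so δu/u = 0.0393.
Q is then a monomial in u, y, d:
δQ/Q = √((δu/u)² + (-2·δy/y)² + (1·δd/d)²) = √(0.00154 + 0.0178 + 0.00199) = 0.146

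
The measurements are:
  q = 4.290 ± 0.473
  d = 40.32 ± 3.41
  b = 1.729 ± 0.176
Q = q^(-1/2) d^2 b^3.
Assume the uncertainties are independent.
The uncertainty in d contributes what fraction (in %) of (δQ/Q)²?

(δQ/Q)² = (−½·δq/q)² + (2·δd/d)² + (3·δb/b)²
  q term: (-0.5×0.110)² = 0.00304
  d term: (2×0.0846)² = 0.0286
  b term: (3×0.102)² = 0.0933
Total = 0.125. Share from d = 0.0286/0.125 = 0.229.

22.9%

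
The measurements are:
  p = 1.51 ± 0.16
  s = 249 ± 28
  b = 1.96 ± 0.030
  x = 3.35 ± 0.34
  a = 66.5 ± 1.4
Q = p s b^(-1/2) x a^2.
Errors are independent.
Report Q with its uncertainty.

(3.98 ± 0.755) × 10^6

Since Q is a product/quotient, work with relative uncertainties:
  (1·δp/p)² = (1×0.106)² = 0.0112;  (1·δs/s)² = (1×0.112)² = 0.0126;  (−½·δb/b)² = (-0.5×0.0153)² = 5.86e-05;  (1·δx/x)² = (1×0.101)² = 0.0103;  (2·δa/a)² = (2×0.0211)² = 0.00177
δQ/Q = √(0.0360) = 0.190
Q = 3.98e+06, so δQ = 0.190 × 3.98e+06 = 7.55e+05.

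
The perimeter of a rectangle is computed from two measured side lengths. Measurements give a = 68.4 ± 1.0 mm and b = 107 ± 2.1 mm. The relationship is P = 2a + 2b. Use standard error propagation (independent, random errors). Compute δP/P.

0.0133

Absolute uncertainties add in quadrature for a linear combination:
  (2·δa)² = 4.00;  (2·δb)² = 17.6
δP = √(21.6) = 4.65 mm
P = 351 mm, so δP/P = 4.65/351 = 0.0133.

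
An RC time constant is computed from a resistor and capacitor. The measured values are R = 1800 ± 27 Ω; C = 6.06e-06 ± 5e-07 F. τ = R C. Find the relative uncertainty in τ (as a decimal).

0.0839

Each factor contributes (exponent × relative error)² to (δτ/τ)²:
  (1·δR/R)² = (1×0.0150)² = 0.000225;  (1·δC/C)² = (1×0.0825)² = 0.00681
δτ/τ = √(0.00703) = 0.0839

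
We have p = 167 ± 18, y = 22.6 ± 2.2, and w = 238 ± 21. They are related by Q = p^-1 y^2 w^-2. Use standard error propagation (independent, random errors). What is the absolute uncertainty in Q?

Q is a product of powers, so relative uncertainties combine in quadrature:
  (-1·δp/p)² = (-1×0.108)² = 0.0116;  (2·δy/y)² = (2×0.0973)² = 0.0379;  (-2·δw/w)² = (-2×0.0882)² = 0.0311
δQ/Q = √(0.0807) = 0.284
Q = 5.4e-05, so δQ = 0.284 × 5.4e-05 = 1.53e-05.

1.53e-05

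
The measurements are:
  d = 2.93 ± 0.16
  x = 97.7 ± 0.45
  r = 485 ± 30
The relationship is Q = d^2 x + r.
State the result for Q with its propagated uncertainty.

1320 ± 96.5

Let p = d^2·x = 839. δp/p = √((2·δd/d)² + (1·δx/x)²) = √(0.0119 + 2.12e-05) = 0.109, so δp = 91.7.
Q = p + r: δQ = √(δp² + δr²) = √(8410 + 900) = 96.5
Q = 1320.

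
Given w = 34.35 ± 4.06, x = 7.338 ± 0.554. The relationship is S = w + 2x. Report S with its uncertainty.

Absolute uncertainties add in quadrature for a linear combination:
  (δw)² = 16.5;  (2·δx)² = 1.23
δS = √(17.7) = 4.21
S = 49.03.

49.03 ± 4.21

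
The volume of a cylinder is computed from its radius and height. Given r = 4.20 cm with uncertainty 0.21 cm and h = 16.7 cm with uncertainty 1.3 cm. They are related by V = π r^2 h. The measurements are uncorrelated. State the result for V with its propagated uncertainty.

925 ± 117 cm^3

For a monomial V ∝ r^2, h, fractional errors add in quadrature:
  (2·δr/r)² = (2×0.0500)² = 0.0100;  (1·δh/h)² = (1×0.0778)² = 0.00606
δV/V = √(0.0161) = 0.127
V = 925 cm^3, so δV = 0.127 × 925 = 117 cm^3.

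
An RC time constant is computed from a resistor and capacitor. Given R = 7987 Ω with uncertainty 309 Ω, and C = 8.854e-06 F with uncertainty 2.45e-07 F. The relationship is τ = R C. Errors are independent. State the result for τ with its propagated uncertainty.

For a monomial τ ∝ R, C, fractional errors add in quadrature:
  (1·δR/R)² = (1×0.0387)² = 0.00150;  (1·δC/C)² = (1×0.0277)² = 0.000766
δτ/τ = √(0.00226) = 0.0476
τ = 0.07072 s, so δτ = 0.0476 × 0.07072 = 0.00336 s.

0.07072 ± 0.00336 s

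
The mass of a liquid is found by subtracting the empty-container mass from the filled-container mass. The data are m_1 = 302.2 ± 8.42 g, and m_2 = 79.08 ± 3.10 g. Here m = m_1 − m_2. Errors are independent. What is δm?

8.97 g

For a sum/difference, combine absolute errors in quadrature:
  (δm_1)² = 70.9;  (δm_2)² = 9.61
δm = √(80.5) = 8.97 g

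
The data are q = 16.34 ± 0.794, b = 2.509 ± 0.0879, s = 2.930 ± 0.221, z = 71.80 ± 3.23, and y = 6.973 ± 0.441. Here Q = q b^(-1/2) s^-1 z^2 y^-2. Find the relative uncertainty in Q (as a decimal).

0.180

Since Q is a product/quotient, work with relative uncertainties:
  (1·δq/q)² = (1×0.0486)² = 0.00236;  (−½·δb/b)² = (-0.5×0.0350)² = 0.000307;  (-1·δs/s)² = (-1×0.0754)² = 0.00569;  (2·δz/z)² = (2×0.0450)² = 0.00809;  (-2·δy/y)² = (-2×0.0632)² = 0.0160
δQ/Q = √(0.0325) = 0.180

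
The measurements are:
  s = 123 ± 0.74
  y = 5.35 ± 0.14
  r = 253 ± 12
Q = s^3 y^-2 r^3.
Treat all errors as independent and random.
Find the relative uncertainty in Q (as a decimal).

0.153

Each factor contributes (exponent × relative error)² to (δQ/Q)²:
  (3·δs/s)² = (3×0.00602)² = 0.000326;  (-2·δy/y)² = (-2×0.0262)² = 0.00274;  (3·δr/r)² = (3×0.0474)² = 0.0202
δQ/Q = √(0.0233) = 0.153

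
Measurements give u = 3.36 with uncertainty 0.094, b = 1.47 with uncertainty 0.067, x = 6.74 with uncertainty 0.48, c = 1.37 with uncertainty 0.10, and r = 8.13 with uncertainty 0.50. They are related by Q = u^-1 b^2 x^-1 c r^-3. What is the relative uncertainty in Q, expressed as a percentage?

23.1%

For a monomial Q ∝ u^-1, b^2, x^-1, c, r^-3, fractional errors add in quadrature:
  (-1·δu/u)² = (-1×0.0280)² = 0.000783;  (2·δb/b)² = (2×0.0456)² = 0.00831;  (-1·δx/x)² = (-1×0.0712)² = 0.00507;  (1·δc/c)² = (1×0.0730)² = 0.00533;  (-3·δr/r)² = (-3×0.0615)² = 0.0340
δQ/Q = √(0.0535) = 0.231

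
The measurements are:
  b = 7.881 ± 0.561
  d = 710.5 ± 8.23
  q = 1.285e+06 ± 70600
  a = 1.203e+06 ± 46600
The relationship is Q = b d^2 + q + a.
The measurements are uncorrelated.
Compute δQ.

Let p = b·d^2 = 3.978e+06. δp/p = √((1·δb/b)² + (2·δd/d)²) = √(0.00507 + 0.000537) = 0.0749, so δp = 2.98e+05.
Q = p + q + a: δQ = √(δp² + δq² + δa²) = √(8.87e+10 + 4.98e+09 + 2.17e+09) = 3.1e+05

3.1e+05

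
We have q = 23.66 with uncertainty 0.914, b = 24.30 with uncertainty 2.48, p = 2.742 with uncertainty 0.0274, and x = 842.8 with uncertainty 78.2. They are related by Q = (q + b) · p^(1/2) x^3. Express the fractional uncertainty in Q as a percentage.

28.4%

Let u = q + b = 47.96. δu = √(δq² + δb²) = √(0.835 + 6.15) = 2.64, so δu/u = 0.0551.
Q is then a monomial in u, p, x:
δQ/Q = √((δu/u)² + (½·δp/p)² + (3·δx/x)²) = √(0.00304 + 2.5e-05 + 0.0775) = 0.284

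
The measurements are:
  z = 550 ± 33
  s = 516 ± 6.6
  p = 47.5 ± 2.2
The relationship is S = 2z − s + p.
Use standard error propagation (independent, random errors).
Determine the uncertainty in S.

66.4

Absolute uncertainties add in quadrature for a linear combination:
  (2·δz)² = 4360;  (δs)² = 43.6;  (δp)² = 4.84
δS = √(4400) = 66.4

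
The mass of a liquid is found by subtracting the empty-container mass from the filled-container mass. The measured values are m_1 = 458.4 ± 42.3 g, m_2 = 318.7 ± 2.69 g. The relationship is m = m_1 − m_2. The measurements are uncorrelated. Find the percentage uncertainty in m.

For a sum/difference, combine absolute errors in quadrature:
  (δm_1)² = 1790;  (δm_2)² = 7.24
δm = √(1800) = 42.4 g
m = 139.7 g, so δm/m = 42.4/139.7 = 0.303.

30.3%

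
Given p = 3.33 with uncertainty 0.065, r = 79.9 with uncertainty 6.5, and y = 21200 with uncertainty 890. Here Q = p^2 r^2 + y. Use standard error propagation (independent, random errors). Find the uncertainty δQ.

Let w = p^2·r^2 = 70800. δw/w = √((2·δp/p)² + (2·δr/r)²) = √(0.00152 + 0.0265) = 0.167, so δw = 11800.
Q = w + y: δQ = √(δw² + δy²) = √(1.4e+08 + 7.92e+05) = 11900

11900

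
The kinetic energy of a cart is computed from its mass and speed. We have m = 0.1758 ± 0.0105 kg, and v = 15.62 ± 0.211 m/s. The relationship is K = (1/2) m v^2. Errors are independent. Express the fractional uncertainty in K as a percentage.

6.56%

For a monomial K ∝ m, v^2, fractional errors add in quadrature:
  (1·δm/m)² = (1×0.0597)² = 0.00357;  (2·δv/v)² = (2×0.0135)² = 0.000730
δK/K = √(0.00430) = 0.0656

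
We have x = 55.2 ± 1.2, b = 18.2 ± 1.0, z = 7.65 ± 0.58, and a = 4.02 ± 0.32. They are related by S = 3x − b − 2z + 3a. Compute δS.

Absolute uncertainties add in quadrature for a linear combination:
  (3·δx)² = 13.0;  (δb)² = 1.00;  (2·δz)² = 1.35;  (3·δa)² = 0.922
δS = √(16.2) = 4.03

4.03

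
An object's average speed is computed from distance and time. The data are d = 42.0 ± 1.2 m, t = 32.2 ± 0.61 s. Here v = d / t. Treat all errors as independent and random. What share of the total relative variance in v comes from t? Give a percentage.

30.5%

(δv/v)² = (1·δd/d)² + (-1·δt/t)²
  d term: (1×0.0286)² = 0.000816
  t term: (-1×0.0189)² = 0.000359
Total = 0.00118. Share from t = 0.000359/0.00118 = 0.305.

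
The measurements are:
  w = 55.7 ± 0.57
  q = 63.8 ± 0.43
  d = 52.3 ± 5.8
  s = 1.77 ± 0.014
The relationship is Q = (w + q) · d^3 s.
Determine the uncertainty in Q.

1.01e+07

Let u = w + q = 120. δu = √(δw² + δq²) = √(0.325 + 0.185) = 0.714, so δu/u = 0.00597.
Q is then a monomial in u, d, s:
δQ/Q = √((δu/u)² + (3·δd/d)² + (1·δs/s)²) = √(3.57e-05 + 0.111 + 6.26e-05) = 0.333
Q = 3.03e+07, so δQ = 0.333 × 3.03e+07 = 1.01e+07.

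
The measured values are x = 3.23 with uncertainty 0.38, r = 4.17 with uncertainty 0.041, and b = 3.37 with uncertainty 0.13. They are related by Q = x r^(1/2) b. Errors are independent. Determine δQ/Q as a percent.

12.4%

For a monomial Q ∝ x, r^(1/2), b, fractional errors add in quadrature:
  (1·δx/x)² = (1×0.118)² = 0.0138;  (½·δr/r)² = (0.5×0.00983)² = 2.42e-05;  (1·δb/b)² = (1×0.0386)² = 0.00149
δQ/Q = √(0.0154) = 0.124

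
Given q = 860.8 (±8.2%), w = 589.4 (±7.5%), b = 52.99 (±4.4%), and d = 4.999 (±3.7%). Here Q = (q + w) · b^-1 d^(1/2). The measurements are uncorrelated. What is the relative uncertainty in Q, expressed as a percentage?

Let u = q + w = 1450. δu = √(δq² + δw²) = √(4980 + 1950) = 83.3, so δu/u = 0.0574.
Q is then a monomial in u, b, d:
δQ/Q = √((δu/u)² + (-1·δb/b)² + (½·δd/d)²) = √(0.00330 + 0.00194 + 0.000342) = 0.0747

7.47%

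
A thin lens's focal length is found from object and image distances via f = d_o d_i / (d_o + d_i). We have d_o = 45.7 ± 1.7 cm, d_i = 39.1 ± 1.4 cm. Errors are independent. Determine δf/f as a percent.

∂f/∂d_o = (d_i/(d_o+d_i))² = 0.213;  ∂f/∂d_i = (d_o/(d_o+d_i))² = 0.290
δf = √((∂f/∂d_o · δd_o)² + (∂f/∂d_i · δd_i)²) = √(0.131 + 0.165) = 0.544 cm
f = 21.1 cm, so δf/f = 0.544/21.1 = 0.0258.

2.58%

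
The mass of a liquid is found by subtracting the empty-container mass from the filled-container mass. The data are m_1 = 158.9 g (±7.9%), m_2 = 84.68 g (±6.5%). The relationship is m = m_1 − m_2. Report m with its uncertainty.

Each term contributes (cᵢ δxᵢ)² to (δm)²:
  (δm_1)² = 158;  (δm_2)² = 30.3
δm = √(188) = 13.7 g
m = 74.22 g.

74.22 ± 13.7 g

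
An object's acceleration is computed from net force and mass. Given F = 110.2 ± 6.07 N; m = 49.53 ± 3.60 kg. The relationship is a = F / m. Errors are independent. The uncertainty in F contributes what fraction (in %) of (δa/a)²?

36.5%

(δa/a)² = (1·δF/F)² + (-1·δm/m)²
  F term: (1×0.0551)² = 0.00303
  m term: (-1×0.0727)² = 0.00528
Total = 0.00832. Share from F = 0.00303/0.00832 = 0.365.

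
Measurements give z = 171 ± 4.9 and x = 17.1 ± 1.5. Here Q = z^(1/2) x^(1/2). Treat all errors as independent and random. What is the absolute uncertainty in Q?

2.50

Relative error in a monomial: (δQ/Q)² = Σ (nᵢ · δxᵢ/xᵢ)².
  (½·δz/z)² = (0.5×0.0287)² = 0.000205;  (½·δx/x)² = (0.5×0.0877)² = 0.00192
δQ/Q = √(0.00213) = 0.0461
Q = 54.1, so δQ = 0.0461 × 54.1 = 2.50.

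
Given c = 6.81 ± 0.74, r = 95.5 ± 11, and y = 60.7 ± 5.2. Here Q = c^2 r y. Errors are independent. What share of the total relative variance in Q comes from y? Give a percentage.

10.8%

(δQ/Q)² = (2·δc/c)² + (1·δr/r)² + (1·δy/y)²
  c term: (2×0.109)² = 0.0472
  r term: (1×0.115)² = 0.0133
  y term: (1×0.0857)² = 0.00734
Total = 0.0678. Share from y = 0.00734/0.0678 = 0.108.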